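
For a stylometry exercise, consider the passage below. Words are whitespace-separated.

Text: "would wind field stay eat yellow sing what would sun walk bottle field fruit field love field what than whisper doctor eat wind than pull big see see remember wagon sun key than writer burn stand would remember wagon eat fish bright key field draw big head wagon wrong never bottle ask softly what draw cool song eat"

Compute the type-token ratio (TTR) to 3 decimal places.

0.603

N = 58 tokens, V = 35 types.
TTR = V / N = 35 / 58 = 0.603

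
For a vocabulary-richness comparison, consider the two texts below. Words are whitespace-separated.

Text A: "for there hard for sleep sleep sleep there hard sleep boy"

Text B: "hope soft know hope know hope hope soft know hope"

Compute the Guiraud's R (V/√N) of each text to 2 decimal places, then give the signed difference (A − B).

0.56

A: V=5, N=11, R=1.51
B: V=3, N=10, R=0.95
Difference = 1.51 − 0.95 = 0.56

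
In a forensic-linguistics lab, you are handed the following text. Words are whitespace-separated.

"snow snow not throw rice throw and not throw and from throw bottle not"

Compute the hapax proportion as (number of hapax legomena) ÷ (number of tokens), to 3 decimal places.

0.214

Frequencies: throw:4, not:3, snow:2, and:2, rice:1, from:1, bottle:1
Hapax count = 3; token count = 14.
Ratio = 3 / 14 = 0.214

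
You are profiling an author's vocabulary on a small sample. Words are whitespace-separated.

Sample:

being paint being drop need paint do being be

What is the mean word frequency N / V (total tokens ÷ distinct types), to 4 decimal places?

1.5000

N = 9 tokens, V = 6 types.
Mean frequency = N / V = 9 / 6 = 1.5000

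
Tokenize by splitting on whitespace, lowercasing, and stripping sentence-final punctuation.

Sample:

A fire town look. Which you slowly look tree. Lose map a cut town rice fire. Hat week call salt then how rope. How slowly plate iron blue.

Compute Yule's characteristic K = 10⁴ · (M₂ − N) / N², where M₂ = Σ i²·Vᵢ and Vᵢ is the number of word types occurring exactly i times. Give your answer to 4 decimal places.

Frequencies: a:2, fire:2, town:2, look:2, slowly:2, how:2, which:1, you:1, tree:1, lose:1, map:1, cut:1, rice:1, hat:1, week:1, call:1, salt:1, then:1, rope:1, plate:1, … (2 more, each freq 1)
N = 28. Frequency spectrum: V_1=16, V_2=6
M₂ = 1²·16 + 2²·6 = 40
K = 10000 × (40 − 28) / 28² = 153.0612

153.0612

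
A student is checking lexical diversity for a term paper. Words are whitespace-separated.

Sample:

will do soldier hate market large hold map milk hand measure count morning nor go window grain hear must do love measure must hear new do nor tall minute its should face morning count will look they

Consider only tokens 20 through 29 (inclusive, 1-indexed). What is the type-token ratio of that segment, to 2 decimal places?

0.90

Segment tokens 20–29: do, love, measure, must, hear, new, do, nor, tall, minute
Segment N = 10, segment V = 9.
TTR = 9 / 10 = 0.90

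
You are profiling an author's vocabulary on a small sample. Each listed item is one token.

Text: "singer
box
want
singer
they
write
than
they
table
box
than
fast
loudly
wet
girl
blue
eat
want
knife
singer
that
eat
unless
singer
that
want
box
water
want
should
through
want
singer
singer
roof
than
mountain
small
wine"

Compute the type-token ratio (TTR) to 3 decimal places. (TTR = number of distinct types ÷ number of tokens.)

0.590

N = 39 tokens, V = 23 types.
TTR = V / N = 23 / 39 = 0.590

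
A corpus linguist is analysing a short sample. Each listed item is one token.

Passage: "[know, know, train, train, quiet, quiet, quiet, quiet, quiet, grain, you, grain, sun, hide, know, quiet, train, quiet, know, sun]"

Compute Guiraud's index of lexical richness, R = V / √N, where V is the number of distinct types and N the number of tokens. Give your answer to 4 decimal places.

N = 20, V = 7.
√N = 4.472136
R = 7 / 4.472136 = 1.5652

1.5652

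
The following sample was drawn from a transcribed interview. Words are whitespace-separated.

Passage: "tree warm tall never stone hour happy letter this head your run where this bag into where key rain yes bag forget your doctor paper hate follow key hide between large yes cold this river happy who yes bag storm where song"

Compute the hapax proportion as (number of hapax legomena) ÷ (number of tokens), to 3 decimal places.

0.571

Frequencies: this:3, where:3, bag:3, yes:3, happy:2, your:2, key:2, tree:1, warm:1, tall:1, never:1, stone:1, hour:1, letter:1, head:1, run:1, into:1, rain:1, forget:1, doctor:1, … (11 more, each freq 1)
Hapax count = 24; token count = 42.
Ratio = 24 / 42 = 0.571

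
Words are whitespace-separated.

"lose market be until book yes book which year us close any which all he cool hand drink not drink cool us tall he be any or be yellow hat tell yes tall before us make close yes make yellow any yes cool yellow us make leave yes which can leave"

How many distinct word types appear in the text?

Distinct types: {all, any, be, before, book, can, close, cool, drink, hand, hat, he, leave, lose, make, market, not, or, tall, tell, until, us, which, year, yellow, yes}
V = 26

26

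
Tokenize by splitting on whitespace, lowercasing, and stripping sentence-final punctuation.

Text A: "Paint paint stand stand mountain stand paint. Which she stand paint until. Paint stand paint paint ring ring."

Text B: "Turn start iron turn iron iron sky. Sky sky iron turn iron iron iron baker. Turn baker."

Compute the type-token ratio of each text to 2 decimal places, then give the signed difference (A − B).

TTR(A) = 7/18 = 0.39
TTR(B) = 5/17 = 0.29
Difference = 0.39 − 0.29 = 0.10

0.10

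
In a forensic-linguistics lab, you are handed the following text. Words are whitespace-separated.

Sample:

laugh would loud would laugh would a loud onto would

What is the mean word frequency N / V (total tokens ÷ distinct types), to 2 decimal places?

2.00

N = 10 tokens, V = 5 types.
Mean frequency = N / V = 10 / 5 = 2.00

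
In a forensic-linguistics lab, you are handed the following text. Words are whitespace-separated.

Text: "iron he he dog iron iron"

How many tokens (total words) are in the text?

6

Tokens: iron, he, he, dog, iron, iron
N = 6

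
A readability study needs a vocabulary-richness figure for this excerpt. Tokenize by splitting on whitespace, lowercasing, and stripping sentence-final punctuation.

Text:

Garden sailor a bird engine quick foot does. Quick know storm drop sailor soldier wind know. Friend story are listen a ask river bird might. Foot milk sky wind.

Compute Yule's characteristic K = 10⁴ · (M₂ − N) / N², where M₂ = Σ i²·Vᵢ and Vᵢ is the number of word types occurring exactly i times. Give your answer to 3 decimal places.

166.468

Frequencies: sailor:2, a:2, bird:2, quick:2, foot:2, know:2, wind:2, garden:1, engine:1, does:1, storm:1, drop:1, soldier:1, friend:1, story:1, are:1, listen:1, ask:1, river:1, might:1, … (2 more, each freq 1)
N = 29. Frequency spectrum: V_1=15, V_2=7
M₂ = 1²·15 + 2²·7 = 43
K = 10000 × (43 − 29) / 29² = 166.468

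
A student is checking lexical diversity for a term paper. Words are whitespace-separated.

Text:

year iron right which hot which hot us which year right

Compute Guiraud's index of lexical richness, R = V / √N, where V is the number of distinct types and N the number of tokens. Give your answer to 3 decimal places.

N = 11, V = 6.
√N = 3.316625
R = 6 / 3.316625 = 1.809

1.809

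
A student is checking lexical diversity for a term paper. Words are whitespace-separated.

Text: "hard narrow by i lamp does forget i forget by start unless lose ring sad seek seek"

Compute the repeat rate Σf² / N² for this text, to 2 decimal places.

0.09

Frequencies: by:2, i:2, forget:2, seek:2, hard:1, narrow:1, lamp:1, does:1, start:1, unless:1, lose:1, ring:1, sad:1
Σf² = 25; N² = 289
Repeat rate = 25 / 289 = 0.09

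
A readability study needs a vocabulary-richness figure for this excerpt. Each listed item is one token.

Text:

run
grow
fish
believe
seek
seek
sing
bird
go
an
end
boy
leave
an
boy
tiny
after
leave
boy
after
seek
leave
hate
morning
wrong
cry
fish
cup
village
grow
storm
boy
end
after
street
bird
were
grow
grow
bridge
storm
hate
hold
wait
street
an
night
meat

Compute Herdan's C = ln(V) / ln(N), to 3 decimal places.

0.861

N = 48, V = 28.
ln(V) = 3.332205, ln(N) = 3.871201
C = 3.332205 / 3.871201 = 0.861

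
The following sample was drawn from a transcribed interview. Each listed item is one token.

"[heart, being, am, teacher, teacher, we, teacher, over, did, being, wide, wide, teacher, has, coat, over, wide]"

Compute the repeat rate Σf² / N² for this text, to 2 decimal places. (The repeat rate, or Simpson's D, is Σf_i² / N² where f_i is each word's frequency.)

0.13

Frequencies: teacher:4, wide:3, being:2, over:2, heart:1, am:1, we:1, did:1, has:1, coat:1
Σf² = 39; N² = 289
Repeat rate = 39 / 289 = 0.13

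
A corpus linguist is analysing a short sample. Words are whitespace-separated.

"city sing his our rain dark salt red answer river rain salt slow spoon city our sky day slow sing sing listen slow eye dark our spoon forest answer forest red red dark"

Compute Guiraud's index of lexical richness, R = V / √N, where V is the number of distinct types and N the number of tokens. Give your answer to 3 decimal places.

2.959

N = 33, V = 17.
√N = 5.744563
R = 17 / 5.744563 = 2.959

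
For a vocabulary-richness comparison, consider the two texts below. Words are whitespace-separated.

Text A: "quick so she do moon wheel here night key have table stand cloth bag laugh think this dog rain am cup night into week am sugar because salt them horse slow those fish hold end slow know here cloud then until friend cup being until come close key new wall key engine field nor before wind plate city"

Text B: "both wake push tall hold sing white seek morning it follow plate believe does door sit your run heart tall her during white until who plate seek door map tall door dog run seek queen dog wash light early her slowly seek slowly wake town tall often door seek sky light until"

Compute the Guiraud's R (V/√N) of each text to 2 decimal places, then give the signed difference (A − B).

A: V=50, N=58, R=6.57
B: V=33, N=52, R=4.58
Difference = 6.57 − 4.58 = 1.99

1.99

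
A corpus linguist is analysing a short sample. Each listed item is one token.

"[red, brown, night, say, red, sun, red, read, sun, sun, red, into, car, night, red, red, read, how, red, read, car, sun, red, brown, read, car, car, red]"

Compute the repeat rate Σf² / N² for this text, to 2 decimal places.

0.18

Frequencies: red:9, sun:4, read:4, car:4, brown:2, night:2, say:1, into:1, how:1
Σf² = 140; N² = 784
Repeat rate = 140 / 784 = 0.18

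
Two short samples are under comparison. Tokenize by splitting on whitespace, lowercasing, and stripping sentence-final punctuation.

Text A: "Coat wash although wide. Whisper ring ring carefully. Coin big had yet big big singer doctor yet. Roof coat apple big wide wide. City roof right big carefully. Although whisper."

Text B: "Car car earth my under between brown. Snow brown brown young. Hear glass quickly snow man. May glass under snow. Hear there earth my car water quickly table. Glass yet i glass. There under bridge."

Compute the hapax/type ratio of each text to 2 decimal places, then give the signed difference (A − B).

A: hapax=8, V=17, ratio=0.47
B: hapax=9, V=19, ratio=0.47
Difference = 0.47 − 0.47 = 0.00

0.00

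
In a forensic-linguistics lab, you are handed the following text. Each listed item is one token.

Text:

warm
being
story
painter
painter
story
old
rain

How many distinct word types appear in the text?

Distinct types: {being, old, painter, rain, story, warm}
V = 6

6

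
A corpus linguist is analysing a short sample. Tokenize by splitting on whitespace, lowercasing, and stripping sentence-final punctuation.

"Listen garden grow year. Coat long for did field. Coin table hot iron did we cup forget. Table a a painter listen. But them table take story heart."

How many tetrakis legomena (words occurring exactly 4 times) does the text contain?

Frequencies: table:3, listen:2, did:2, a:2, garden:1, grow:1, year:1, coat:1, long:1, for:1, field:1, coin:1, hot:1, iron:1, we:1, cup:1, forget:1, painter:1, but:1, them:1, … (3 more, each freq 1)
Words with frequency 4: (none)

0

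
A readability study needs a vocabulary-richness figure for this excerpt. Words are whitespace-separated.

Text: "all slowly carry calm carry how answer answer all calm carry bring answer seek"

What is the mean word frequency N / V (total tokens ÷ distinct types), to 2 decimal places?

N = 14 tokens, V = 8 types.
Mean frequency = N / V = 14 / 8 = 1.75

1.75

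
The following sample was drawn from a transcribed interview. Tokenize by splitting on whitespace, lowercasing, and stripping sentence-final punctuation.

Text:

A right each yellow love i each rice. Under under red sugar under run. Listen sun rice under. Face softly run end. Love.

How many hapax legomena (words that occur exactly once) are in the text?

11

Frequencies: under:4, each:2, love:2, rice:2, run:2, a:1, right:1, yellow:1, i:1, red:1, sugar:1, listen:1, sun:1, face:1, softly:1, end:1
Hapax (freq=1): a, end, face, i, listen, red, right, softly, sugar, sun, yellow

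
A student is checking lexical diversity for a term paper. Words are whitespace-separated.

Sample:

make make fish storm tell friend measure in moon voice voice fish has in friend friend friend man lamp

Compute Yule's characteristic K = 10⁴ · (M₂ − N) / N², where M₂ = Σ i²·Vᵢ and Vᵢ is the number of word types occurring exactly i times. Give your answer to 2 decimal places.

Frequencies: friend:4, make:2, fish:2, in:2, voice:2, storm:1, tell:1, measure:1, moon:1, has:1, man:1, lamp:1
N = 19. Frequency spectrum: V_1=7, V_2=4, V_4=1
M₂ = 1²·7 + 2²·4 + 4²·1 = 39
K = 10000 × (39 − 19) / 19² = 554.02

554.02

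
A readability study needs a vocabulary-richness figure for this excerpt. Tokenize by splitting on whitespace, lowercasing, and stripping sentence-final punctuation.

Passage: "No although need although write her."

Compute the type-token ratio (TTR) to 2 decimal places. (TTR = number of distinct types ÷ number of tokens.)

N = 6 tokens, V = 5 types.
TTR = V / N = 5 / 6 = 0.83

0.83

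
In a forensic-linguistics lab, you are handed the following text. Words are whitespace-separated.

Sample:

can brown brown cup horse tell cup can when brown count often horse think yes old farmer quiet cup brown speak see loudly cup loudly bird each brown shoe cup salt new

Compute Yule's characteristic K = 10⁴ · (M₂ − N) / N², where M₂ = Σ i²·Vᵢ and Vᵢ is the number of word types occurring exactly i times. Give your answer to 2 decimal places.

449.22

Frequencies: brown:5, cup:5, can:2, horse:2, loudly:2, tell:1, when:1, count:1, often:1, think:1, yes:1, old:1, farmer:1, quiet:1, speak:1, see:1, bird:1, each:1, shoe:1, salt:1, … (1 more, each freq 1)
N = 32. Frequency spectrum: V_1=16, V_2=3, V_5=2
M₂ = 1²·16 + 2²·3 + 5²·2 = 78
K = 10000 × (78 − 32) / 32² = 449.22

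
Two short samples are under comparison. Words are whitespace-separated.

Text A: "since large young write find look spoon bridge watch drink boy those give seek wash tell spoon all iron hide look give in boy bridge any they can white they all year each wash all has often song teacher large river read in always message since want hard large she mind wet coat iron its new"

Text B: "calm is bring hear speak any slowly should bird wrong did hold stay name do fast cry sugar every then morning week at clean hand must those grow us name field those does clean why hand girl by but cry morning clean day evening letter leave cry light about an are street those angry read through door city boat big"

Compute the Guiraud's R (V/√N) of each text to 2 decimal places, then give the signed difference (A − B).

A: V=42, N=56, R=5.61
B: V=51, N=60, R=6.58
Difference = 5.61 − 6.58 = -0.97

-0.97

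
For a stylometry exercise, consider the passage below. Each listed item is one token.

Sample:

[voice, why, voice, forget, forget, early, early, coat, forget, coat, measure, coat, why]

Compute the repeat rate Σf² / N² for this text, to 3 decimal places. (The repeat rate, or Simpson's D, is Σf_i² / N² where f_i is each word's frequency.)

Frequencies: forget:3, coat:3, voice:2, why:2, early:2, measure:1
Σf² = 31; N² = 169
Repeat rate = 31 / 169 = 0.183

0.183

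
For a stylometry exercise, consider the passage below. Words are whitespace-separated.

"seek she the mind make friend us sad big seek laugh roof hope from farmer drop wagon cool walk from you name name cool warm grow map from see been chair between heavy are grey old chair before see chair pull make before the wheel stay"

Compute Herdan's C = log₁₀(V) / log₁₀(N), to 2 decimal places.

N = 46, V = 35.
log₁₀(V) = 1.544068, log₁₀(N) = 1.662758
C = 1.544068 / 1.662758 = 0.93

0.93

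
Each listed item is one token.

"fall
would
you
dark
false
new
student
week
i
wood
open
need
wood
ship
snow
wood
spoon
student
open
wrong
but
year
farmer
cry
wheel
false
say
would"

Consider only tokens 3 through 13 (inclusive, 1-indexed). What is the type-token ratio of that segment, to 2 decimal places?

0.91

Segment tokens 3–13: you, dark, false, new, student, week, i, wood, open, need, wood
Segment N = 11, segment V = 10.
TTR = 10 / 11 = 0.91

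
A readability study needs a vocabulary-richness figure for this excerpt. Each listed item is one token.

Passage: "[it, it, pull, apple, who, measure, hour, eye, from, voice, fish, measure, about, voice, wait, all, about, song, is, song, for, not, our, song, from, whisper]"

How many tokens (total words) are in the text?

Tokens: it, it, pull, apple, who, measure, hour, eye, from, voice, fish, measure, about, voice, wait, all, about, song, is, song, for, not, our, song, from, whisper
N = 26

26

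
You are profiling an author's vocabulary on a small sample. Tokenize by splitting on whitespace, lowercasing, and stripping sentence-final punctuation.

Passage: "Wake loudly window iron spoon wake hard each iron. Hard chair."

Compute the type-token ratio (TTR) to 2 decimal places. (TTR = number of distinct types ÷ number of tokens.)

N = 11 tokens, V = 8 types.
TTR = V / N = 8 / 11 = 0.73

0.73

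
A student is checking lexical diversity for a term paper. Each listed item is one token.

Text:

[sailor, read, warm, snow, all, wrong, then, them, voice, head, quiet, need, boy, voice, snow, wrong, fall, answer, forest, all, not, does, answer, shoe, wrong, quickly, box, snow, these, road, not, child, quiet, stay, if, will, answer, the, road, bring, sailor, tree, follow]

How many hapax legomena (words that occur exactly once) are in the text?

22

Frequencies: snow:3, wrong:3, answer:3, sailor:2, all:2, voice:2, quiet:2, not:2, road:2, read:1, warm:1, then:1, them:1, head:1, need:1, boy:1, fall:1, forest:1, does:1, shoe:1, … (11 more, each freq 1)
Hapax (freq=1): box, boy, bring, child, does, fall, follow, forest, head, if, need, quickly, read, shoe, stay, the, them, then, these, tree, warm, will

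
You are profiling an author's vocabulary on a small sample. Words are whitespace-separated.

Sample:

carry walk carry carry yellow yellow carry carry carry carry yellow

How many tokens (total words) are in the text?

11

Tokens: carry, walk, carry, carry, yellow, yellow, carry, carry, carry, carry, yellow
N = 11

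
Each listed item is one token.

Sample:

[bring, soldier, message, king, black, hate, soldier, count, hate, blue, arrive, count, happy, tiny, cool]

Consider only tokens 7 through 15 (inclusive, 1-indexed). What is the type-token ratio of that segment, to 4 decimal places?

Segment tokens 7–15: soldier, count, hate, blue, arrive, count, happy, tiny, cool
Segment N = 9, segment V = 8.
TTR = 8 / 9 = 0.8889

0.8889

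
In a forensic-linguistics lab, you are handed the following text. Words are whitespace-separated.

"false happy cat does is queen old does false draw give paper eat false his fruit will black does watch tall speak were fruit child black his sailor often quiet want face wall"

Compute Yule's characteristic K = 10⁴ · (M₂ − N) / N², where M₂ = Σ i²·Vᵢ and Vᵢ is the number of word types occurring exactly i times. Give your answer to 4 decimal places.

Frequencies: false:3, does:3, his:2, fruit:2, black:2, happy:1, cat:1, is:1, queen:1, old:1, draw:1, give:1, paper:1, eat:1, will:1, watch:1, tall:1, speak:1, were:1, child:1, … (6 more, each freq 1)
N = 33. Frequency spectrum: V_1=21, V_2=3, V_3=2
M₂ = 1²·21 + 2²·3 + 3²·2 = 51
K = 10000 × (51 − 33) / 33² = 165.2893

165.2893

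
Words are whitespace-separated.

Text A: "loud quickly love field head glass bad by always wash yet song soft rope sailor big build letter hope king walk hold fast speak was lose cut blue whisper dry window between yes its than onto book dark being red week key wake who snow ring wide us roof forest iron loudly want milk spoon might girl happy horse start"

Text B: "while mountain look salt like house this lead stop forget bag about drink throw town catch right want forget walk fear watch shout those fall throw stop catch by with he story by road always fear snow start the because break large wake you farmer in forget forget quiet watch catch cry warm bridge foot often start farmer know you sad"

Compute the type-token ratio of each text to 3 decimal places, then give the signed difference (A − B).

TTR(A) = 60/60 = 1.000
TTR(B) = 48/61 = 0.787
Difference = 1.000 − 0.787 = 0.213

0.213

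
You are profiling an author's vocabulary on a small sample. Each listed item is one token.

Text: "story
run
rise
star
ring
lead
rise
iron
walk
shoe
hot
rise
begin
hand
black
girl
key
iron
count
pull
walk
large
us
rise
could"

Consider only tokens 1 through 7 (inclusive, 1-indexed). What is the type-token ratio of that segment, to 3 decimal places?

0.857

Segment tokens 1–7: story, run, rise, star, ring, lead, rise
Segment N = 7, segment V = 6.
TTR = 6 / 7 = 0.857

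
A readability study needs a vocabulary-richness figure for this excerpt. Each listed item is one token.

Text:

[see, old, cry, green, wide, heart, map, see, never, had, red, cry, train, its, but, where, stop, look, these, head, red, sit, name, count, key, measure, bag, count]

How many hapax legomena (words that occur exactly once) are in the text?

Frequencies: see:2, cry:2, red:2, count:2, old:1, green:1, wide:1, heart:1, map:1, never:1, had:1, train:1, its:1, but:1, where:1, stop:1, look:1, these:1, head:1, sit:1, … (4 more, each freq 1)
Hapax (freq=1): bag, but, green, had, head, heart, its, key, look, map, measure, name, never, old, sit, stop, these, train, where, wide

20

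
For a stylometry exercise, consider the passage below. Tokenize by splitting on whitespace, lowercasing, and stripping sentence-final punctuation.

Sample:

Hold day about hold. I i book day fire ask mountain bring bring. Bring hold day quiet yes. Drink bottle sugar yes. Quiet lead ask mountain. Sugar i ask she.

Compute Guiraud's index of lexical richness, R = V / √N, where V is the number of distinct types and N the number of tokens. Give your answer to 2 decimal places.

N = 30, V = 16.
√N = 5.477226
R = 16 / 5.477226 = 2.92

2.92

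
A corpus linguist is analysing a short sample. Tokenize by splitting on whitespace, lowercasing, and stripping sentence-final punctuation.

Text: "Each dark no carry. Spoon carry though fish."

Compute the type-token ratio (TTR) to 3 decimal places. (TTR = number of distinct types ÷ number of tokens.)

N = 8 tokens, V = 7 types.
TTR = V / N = 7 / 8 = 0.875

0.875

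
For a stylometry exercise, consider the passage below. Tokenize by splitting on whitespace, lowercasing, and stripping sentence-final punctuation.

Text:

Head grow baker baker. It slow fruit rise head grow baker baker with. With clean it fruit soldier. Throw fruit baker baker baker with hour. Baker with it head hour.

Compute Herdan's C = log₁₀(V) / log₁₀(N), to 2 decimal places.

0.73

N = 30, V = 12.
log₁₀(V) = 1.079181, log₁₀(N) = 1.477121
C = 1.079181 / 1.477121 = 0.73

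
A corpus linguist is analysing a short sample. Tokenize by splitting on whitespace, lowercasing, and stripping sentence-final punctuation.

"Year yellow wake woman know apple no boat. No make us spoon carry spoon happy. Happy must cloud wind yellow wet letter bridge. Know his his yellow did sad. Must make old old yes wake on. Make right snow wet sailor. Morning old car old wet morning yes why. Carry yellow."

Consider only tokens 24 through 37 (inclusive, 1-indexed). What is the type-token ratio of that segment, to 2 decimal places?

Segment tokens 24–37: know, his, his, yellow, did, sad, must, make, old, old, yes, wake, on, make
Segment N = 14, segment V = 11.
TTR = 11 / 14 = 0.79

0.79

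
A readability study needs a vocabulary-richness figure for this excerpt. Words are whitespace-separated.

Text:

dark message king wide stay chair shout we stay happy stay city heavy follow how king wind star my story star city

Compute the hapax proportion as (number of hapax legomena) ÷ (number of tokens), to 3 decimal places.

Frequencies: stay:3, king:2, city:2, star:2, dark:1, message:1, wide:1, chair:1, shout:1, we:1, happy:1, heavy:1, follow:1, how:1, wind:1, my:1, story:1
Hapax count = 13; token count = 22.
Ratio = 13 / 22 = 0.591

0.591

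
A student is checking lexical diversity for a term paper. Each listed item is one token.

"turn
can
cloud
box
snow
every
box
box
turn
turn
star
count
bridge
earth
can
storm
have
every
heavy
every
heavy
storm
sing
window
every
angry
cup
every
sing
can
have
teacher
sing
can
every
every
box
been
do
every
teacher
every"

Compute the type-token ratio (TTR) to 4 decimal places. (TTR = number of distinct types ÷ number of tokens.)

N = 42 tokens, V = 20 types.
TTR = V / N = 20 / 42 = 0.4762

0.4762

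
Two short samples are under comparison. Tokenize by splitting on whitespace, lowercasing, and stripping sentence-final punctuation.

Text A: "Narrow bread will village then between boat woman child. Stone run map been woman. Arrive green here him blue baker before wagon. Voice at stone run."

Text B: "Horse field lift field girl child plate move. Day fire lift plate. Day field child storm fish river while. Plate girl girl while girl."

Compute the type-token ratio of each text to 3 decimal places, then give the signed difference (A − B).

0.343

TTR(A) = 23/26 = 0.885
TTR(B) = 13/24 = 0.542
Difference = 0.885 − 0.542 = 0.343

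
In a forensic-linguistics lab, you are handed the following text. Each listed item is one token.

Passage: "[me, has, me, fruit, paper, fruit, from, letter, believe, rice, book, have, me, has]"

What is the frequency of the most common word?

Frequencies: me:3, has:2, fruit:2, paper:1, from:1, letter:1, believe:1, rice:1, book:1, have:1
Most common: 'me' with frequency 3.

3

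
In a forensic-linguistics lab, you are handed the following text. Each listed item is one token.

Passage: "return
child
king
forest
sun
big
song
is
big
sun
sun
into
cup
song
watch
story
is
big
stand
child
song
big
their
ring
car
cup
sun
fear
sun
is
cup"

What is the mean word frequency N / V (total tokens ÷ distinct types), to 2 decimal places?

N = 31 tokens, V = 17 types.
Mean frequency = N / V = 31 / 17 = 1.82

1.82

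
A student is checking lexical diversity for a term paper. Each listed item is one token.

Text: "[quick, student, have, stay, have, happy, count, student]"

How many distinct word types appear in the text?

6

Distinct types: {count, happy, have, quick, stay, student}
V = 6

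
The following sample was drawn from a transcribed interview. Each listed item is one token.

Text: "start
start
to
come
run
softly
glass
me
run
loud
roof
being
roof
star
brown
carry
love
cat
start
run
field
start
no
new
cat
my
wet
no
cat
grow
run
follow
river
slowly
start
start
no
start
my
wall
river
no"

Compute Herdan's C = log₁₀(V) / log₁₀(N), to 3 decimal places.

0.861

N = 42, V = 25.
log₁₀(V) = 1.397940, log₁₀(N) = 1.623249
C = 1.397940 / 1.623249 = 0.861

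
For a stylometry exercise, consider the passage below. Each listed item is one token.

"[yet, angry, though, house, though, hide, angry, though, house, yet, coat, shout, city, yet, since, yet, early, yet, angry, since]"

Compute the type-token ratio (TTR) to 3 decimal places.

N = 20 tokens, V = 10 types.
TTR = V / N = 10 / 20 = 0.500

0.500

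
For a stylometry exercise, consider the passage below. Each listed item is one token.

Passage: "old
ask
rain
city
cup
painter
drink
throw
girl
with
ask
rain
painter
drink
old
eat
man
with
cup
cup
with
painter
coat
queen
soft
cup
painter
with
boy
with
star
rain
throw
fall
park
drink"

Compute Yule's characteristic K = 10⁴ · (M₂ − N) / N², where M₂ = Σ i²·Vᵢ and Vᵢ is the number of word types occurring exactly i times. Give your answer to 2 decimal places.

Frequencies: with:5, cup:4, painter:4, rain:3, drink:3, old:2, ask:2, throw:2, city:1, girl:1, eat:1, man:1, coat:1, queen:1, soft:1, boy:1, star:1, fall:1, park:1
N = 36. Frequency spectrum: V_1=11, V_2=3, V_3=2, V_4=2, V_5=1
M₂ = 1²·11 + 2²·3 + 3²·2 + 4²·2 + 5²·1 = 98
K = 10000 × (98 − 36) / 36² = 478.40

478.40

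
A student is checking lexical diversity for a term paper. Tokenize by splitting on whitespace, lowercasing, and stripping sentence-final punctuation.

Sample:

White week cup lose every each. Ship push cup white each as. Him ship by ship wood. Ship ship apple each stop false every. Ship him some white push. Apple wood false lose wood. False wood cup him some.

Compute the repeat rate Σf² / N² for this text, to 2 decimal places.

0.08

Frequencies: ship:6, wood:4, white:3, cup:3, each:3, him:3, false:3, lose:2, every:2, push:2, apple:2, some:2, week:1, as:1, by:1, stop:1
Σf² = 121; N² = 1521
Repeat rate = 121 / 1521 = 0.08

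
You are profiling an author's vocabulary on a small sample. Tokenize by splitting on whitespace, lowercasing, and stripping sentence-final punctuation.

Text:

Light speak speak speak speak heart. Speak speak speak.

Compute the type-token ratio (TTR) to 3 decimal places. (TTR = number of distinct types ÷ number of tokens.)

N = 9 tokens, V = 3 types.
TTR = V / N = 3 / 9 = 0.333

0.333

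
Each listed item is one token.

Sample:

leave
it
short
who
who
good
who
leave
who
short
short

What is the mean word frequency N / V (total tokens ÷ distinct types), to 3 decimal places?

N = 11 tokens, V = 5 types.
Mean frequency = N / V = 11 / 5 = 2.200

2.200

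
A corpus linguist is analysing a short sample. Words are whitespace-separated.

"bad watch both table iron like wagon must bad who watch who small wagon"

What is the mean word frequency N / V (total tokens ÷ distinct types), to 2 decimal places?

N = 14 tokens, V = 10 types.
Mean frequency = N / V = 14 / 10 = 1.40

1.40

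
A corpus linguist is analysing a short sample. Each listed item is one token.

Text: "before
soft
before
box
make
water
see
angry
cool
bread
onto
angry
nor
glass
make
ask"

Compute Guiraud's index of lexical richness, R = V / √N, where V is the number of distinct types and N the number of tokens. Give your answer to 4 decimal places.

N = 16, V = 13.
√N = 4.000000
R = 13 / 4.000000 = 3.2500

3.2500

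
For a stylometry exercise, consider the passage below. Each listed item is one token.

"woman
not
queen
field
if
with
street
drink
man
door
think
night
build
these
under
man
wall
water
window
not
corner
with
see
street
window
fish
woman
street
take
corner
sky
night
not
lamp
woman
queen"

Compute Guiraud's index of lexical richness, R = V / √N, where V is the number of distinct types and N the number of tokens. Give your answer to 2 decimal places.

4.00

N = 36, V = 24.
√N = 6.000000
R = 24 / 6.000000 = 4.00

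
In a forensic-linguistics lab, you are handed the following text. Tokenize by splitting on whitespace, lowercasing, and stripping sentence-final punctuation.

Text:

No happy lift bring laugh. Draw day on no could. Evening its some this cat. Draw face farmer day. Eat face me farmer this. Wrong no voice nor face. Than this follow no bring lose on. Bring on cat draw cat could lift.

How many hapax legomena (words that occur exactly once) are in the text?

13

Frequencies: no:4, bring:3, draw:3, on:3, this:3, cat:3, face:3, lift:2, day:2, could:2, farmer:2, happy:1, laugh:1, evening:1, its:1, some:1, eat:1, me:1, wrong:1, voice:1, … (4 more, each freq 1)
Hapax (freq=1): eat, evening, follow, happy, its, laugh, lose, me, nor, some, than, voice, wrong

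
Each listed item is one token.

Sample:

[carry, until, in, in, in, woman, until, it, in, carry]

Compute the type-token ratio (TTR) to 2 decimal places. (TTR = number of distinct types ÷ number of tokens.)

N = 10 tokens, V = 5 types.
TTR = V / N = 5 / 10 = 0.50

0.50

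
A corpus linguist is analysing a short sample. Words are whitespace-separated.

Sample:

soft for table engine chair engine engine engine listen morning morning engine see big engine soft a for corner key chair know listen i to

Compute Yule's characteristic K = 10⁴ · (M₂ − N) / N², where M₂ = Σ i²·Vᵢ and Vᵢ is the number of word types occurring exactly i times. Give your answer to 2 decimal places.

Frequencies: engine:6, soft:2, for:2, chair:2, listen:2, morning:2, table:1, see:1, big:1, a:1, corner:1, key:1, know:1, i:1, to:1
N = 25. Frequency spectrum: V_1=9, V_2=5, V_6=1
M₂ = 1²·9 + 2²·5 + 6²·1 = 65
K = 10000 × (65 − 25) / 25² = 640.00

640.00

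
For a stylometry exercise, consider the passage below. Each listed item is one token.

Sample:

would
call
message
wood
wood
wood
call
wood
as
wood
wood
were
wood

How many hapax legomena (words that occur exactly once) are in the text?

4

Frequencies: wood:7, call:2, would:1, message:1, as:1, were:1
Hapax (freq=1): as, message, were, would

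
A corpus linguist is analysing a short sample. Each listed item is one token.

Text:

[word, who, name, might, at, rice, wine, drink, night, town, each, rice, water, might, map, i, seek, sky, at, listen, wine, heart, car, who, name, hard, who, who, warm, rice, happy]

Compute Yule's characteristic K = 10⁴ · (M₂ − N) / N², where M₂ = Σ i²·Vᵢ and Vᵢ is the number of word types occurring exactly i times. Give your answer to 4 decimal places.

270.5515

Frequencies: who:4, rice:3, name:2, might:2, at:2, wine:2, word:1, drink:1, night:1, town:1, each:1, water:1, map:1, i:1, seek:1, sky:1, listen:1, heart:1, car:1, hard:1, … (2 more, each freq 1)
N = 31. Frequency spectrum: V_1=16, V_2=4, V_3=1, V_4=1
M₂ = 1²·16 + 2²·4 + 3²·1 + 4²·1 = 57
K = 10000 × (57 − 31) / 31² = 270.5515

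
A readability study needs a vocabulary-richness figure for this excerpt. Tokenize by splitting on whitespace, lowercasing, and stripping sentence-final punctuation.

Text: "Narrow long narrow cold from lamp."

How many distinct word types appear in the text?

5

Distinct types: {cold, from, lamp, long, narrow}
V = 5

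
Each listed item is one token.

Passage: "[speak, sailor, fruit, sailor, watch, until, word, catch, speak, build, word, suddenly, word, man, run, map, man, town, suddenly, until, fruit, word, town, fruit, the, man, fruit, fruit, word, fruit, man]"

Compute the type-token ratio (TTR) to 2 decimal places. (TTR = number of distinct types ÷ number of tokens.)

N = 31 tokens, V = 14 types.
TTR = V / N = 14 / 31 = 0.45

0.45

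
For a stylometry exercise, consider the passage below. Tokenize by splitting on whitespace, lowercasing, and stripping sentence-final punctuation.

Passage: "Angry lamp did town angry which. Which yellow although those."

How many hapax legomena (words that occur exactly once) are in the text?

Frequencies: angry:2, which:2, lamp:1, did:1, town:1, yellow:1, although:1, those:1
Hapax (freq=1): although, did, lamp, those, town, yellow

6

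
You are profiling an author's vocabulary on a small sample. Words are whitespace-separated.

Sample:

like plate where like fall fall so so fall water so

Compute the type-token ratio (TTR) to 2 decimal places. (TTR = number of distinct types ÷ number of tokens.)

0.55

N = 11 tokens, V = 6 types.
TTR = V / N = 6 / 11 = 0.55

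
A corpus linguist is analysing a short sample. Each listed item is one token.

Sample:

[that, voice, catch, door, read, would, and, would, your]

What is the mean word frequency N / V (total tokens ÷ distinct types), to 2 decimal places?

1.13

N = 9 tokens, V = 8 types.
Mean frequency = N / V = 9 / 8 = 1.13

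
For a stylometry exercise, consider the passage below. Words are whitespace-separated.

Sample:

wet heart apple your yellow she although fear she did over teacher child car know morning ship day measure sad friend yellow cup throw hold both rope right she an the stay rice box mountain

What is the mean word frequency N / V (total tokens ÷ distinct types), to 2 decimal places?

N = 35 tokens, V = 32 types.
Mean frequency = N / V = 35 / 32 = 1.09

1.09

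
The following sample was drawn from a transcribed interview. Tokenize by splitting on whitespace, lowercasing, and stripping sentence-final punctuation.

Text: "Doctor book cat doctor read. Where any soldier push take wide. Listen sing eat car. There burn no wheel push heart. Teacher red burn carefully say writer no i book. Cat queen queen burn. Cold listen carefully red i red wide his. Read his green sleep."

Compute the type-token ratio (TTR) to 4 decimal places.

0.6522

N = 46 tokens, V = 30 types.
TTR = V / N = 30 / 46 = 0.6522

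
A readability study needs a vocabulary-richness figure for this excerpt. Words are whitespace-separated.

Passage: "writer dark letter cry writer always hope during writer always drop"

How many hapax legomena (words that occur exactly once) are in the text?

6

Frequencies: writer:3, always:2, dark:1, letter:1, cry:1, hope:1, during:1, drop:1
Hapax (freq=1): cry, dark, drop, during, hope, letter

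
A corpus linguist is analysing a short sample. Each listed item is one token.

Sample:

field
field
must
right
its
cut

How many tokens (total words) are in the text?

6

Tokens: field, field, must, right, its, cut
N = 6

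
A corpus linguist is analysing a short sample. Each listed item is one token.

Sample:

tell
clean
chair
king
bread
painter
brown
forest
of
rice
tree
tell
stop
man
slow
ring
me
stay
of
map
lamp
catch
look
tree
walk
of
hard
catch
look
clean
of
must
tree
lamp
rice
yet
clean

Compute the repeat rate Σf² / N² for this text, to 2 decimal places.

Frequencies: of:4, clean:3, tree:3, tell:2, rice:2, lamp:2, catch:2, look:2, chair:1, king:1, bread:1, painter:1, brown:1, forest:1, stop:1, man:1, slow:1, ring:1, me:1, stay:1, … (5 more, each freq 1)
Σf² = 71; N² = 1369
Repeat rate = 71 / 1369 = 0.05

0.05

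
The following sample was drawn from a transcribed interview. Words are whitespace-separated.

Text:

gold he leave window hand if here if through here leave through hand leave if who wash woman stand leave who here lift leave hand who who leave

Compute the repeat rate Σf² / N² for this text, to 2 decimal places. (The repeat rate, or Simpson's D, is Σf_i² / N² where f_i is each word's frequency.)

0.11

Frequencies: leave:6, who:4, hand:3, if:3, here:3, through:2, gold:1, he:1, window:1, wash:1, woman:1, stand:1, lift:1
Σf² = 90; N² = 784
Repeat rate = 90 / 784 = 0.11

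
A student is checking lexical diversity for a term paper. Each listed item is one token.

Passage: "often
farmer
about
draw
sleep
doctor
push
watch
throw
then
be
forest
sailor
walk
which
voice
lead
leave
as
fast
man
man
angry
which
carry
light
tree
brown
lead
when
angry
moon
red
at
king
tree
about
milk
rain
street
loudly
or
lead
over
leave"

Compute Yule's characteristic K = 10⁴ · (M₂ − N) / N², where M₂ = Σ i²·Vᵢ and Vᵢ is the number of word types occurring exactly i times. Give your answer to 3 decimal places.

Frequencies: lead:3, about:2, which:2, leave:2, man:2, angry:2, tree:2, often:1, farmer:1, draw:1, sleep:1, doctor:1, push:1, watch:1, throw:1, then:1, be:1, forest:1, sailor:1, walk:1, … (17 more, each freq 1)
N = 45. Frequency spectrum: V_1=30, V_2=6, V_3=1
M₂ = 1²·30 + 2²·6 + 3²·1 = 63
K = 10000 × (63 − 45) / 45² = 88.889

88.889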